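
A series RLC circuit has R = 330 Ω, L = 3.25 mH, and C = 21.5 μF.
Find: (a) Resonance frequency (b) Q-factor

Step 1 — Resonance condition Im(Z)=0 gives ω₀ = 1/√(LC).
Step 2 — ω₀ = 1/√(0.00325·2.15e-05) = 3783 rad/s.
Step 3 — f₀ = ω₀/(2π) = 602.1 Hz.
Step 4 — Series Q: Q = ω₀L/R = 3783·0.00325/330 = 0.03726.

(a) f₀ = 602.1 Hz  (b) Q = 0.03726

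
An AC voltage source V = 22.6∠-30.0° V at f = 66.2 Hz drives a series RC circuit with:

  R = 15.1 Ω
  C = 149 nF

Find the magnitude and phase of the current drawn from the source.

Step 1 — Angular frequency: ω = 2π·f = 2π·66.2 = 415.9 rad/s.
Step 2 — Component impedances:
  R: Z = R = 15.1 Ω
  C: Z = 1/(jωC) = -j/(ω·C) = 0 - j1.614e+04 Ω
Step 3 — Series combination: Z_total = R + C = 15.1 - j1.614e+04 Ω = 1.614e+04∠-89.9° Ω.
Step 4 — Source phasor: V = 22.6∠-30.0° V = 19.57 - j11.3 V.
Step 5 — Ohm's law: I = V / Z_total = (19.57 - j11.3) / (15.1 - j1.614e+04) = 0.0007015 + j0.001212 A.
Step 6 — Convert to polar: |I| = 0.001401 A, ∠I = 59.9°.

I = 0.001401∠59.9° A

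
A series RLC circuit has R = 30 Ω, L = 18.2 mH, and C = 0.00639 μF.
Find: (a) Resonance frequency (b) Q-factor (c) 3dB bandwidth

Step 1 — Resonance condition Im(Z)=0 gives ω₀ = 1/√(LC).
Step 2 — ω₀ = 1/√(0.0182·6.39e-09) = 9.273e+04 rad/s.
Step 3 — f₀ = ω₀/(2π) = 1.476e+04 Hz.
Step 4 — Series Q: Q = ω₀L/R = 9.273e+04·0.0182/30 = 56.26.
Step 5 — 3dB bandwidth: Δω = ω₀/Q = 1648 rad/s; BW = Δω/(2π) = 262.3 Hz.

(a) f₀ = 1.476e+04 Hz  (b) Q = 56.26  (c) BW = 262.3 Hz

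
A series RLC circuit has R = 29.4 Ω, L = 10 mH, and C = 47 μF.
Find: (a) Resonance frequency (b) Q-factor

Step 1 — Resonance condition Im(Z)=0 gives ω₀ = 1/√(LC).
Step 2 — ω₀ = 1/√(0.01·4.7e-05) = 1459 rad/s.
Step 3 — f₀ = ω₀/(2π) = 232.2 Hz.
Step 4 — Series Q: Q = ω₀L/R = 1459·0.01/29.4 = 0.4961.

(a) f₀ = 232.2 Hz  (b) Q = 0.4961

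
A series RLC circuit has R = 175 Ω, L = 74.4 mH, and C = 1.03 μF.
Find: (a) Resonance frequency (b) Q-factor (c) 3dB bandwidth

Step 1 — Resonance condition Im(Z)=0 gives ω₀ = 1/√(LC).
Step 2 — ω₀ = 1/√(0.0744·1.03e-06) = 3612 rad/s.
Step 3 — f₀ = ω₀/(2π) = 574.9 Hz.
Step 4 — Series Q: Q = ω₀L/R = 3612·0.0744/175 = 1.536.
Step 5 — 3dB bandwidth: Δω = ω₀/Q = 2352 rad/s; BW = Δω/(2π) = 374.4 Hz.

(a) f₀ = 574.9 Hz  (b) Q = 1.536  (c) BW = 374.4 Hz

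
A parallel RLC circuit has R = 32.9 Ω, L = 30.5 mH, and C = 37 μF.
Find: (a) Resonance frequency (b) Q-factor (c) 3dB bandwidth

Step 1 — Resonance: ω₀ = 1/√(LC) = 1/√(0.0305·3.7e-05) = 941.3 rad/s.
Step 2 — f₀ = ω₀/(2π) = 149.8 Hz.
Step 3 — Parallel Q: Q = R/(ω₀L) = 32.9/(941.3·0.0305) = 1.146.
Step 4 — Bandwidth: Δω = ω₀/Q = 821.5 rad/s; BW = Δω/(2π) = 130.7 Hz.

(a) f₀ = 149.8 Hz  (b) Q = 1.146  (c) BW = 130.7 Hz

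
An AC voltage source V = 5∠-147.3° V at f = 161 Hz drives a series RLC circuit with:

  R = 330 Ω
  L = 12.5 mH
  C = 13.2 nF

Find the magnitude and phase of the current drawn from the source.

Step 1 — Angular frequency: ω = 2π·f = 2π·161 = 1012 rad/s.
Step 2 — Component impedances:
  R: Z = R = 330 Ω
  L: Z = jωL = j·1012·0.0125 = 0 + j12.64 Ω
  C: Z = 1/(jωC) = -j/(ω·C) = 0 - j7.489e+04 Ω
Step 3 — Series combination: Z_total = R + L + C = 330 - j7.488e+04 Ω = 7.488e+04∠-89.7° Ω.
Step 4 — Source phasor: V = 5∠-147.3° V = -4.208 - j2.701 V.
Step 5 — Ohm's law: I = V / Z_total = (-4.208 - j2.701) / (330 - j7.488e+04) = 3.583e-05 - j5.635e-05 A.
Step 6 — Convert to polar: |I| = 6.678e-05 A, ∠I = -57.6°.

I = 6.678e-05∠-57.6° A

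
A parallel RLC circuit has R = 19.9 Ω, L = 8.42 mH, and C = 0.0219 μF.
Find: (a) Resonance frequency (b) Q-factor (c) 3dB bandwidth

Step 1 — Resonance: ω₀ = 1/√(LC) = 1/√(0.00842·2.19e-08) = 7.364e+04 rad/s.
Step 2 — f₀ = ω₀/(2π) = 1.172e+04 Hz.
Step 3 — Parallel Q: Q = R/(ω₀L) = 19.9/(7.364e+04·0.00842) = 0.03209.
Step 4 — Bandwidth: Δω = ω₀/Q = 2.295e+06 rad/s; BW = Δω/(2π) = 3.652e+05 Hz.

(a) f₀ = 1.172e+04 Hz  (b) Q = 0.03209  (c) BW = 3.652e+05 Hz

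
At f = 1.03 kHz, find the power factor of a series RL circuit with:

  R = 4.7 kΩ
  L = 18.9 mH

Step 1 — Angular frequency: ω = 2π·f = 2π·1030 = 6472 rad/s.
Step 2 — Component impedances:
  R: Z = R = 4700 Ω
  L: Z = jωL = j·6472·0.0189 = 0 + j122.3 Ω
Step 3 — Series combination: Z_total = R + L = 4700 + j122.3 Ω = 4702∠1.5° Ω.
Step 4 — Power factor: PF = cos(φ) = Re(Z)/|Z| = 4700/4701.6 = 0.9997.
Step 5 — Type: Im(Z) = 122.3 ⇒ lagging (phase φ = 1.5°).

PF = 0.9997 (lagging, φ = 1.5°)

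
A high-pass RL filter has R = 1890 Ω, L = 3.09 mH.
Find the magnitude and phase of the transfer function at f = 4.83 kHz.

Step 1 — Angular frequency: ω = 2π·4830 = 3.035e+04 rad/s.
Step 2 — Transfer function: H(jω) = jωL/(R + jωL).
Step 3 — Numerator jωL = j·93.77; denominator R + jωL = 1890 + j93.77.
Step 4 — H = 0.002456 + j0.04949.
Step 5 — Magnitude: |H| = 0.04956 (-26.1 dB); phase: φ = 87.2°.

|H| = 0.04956 (-26.1 dB), φ = 87.2°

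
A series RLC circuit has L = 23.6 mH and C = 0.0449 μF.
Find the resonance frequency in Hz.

Step 1 — Resonance condition Im(Z)=0 gives ω₀ = 1/√(LC).
Step 2 — ω₀ = 1/√(0.0236·4.49e-08) = 3.072e+04 rad/s.
Step 3 — f₀ = ω₀/(2π) = 4889 Hz.

f₀ = 4889 Hz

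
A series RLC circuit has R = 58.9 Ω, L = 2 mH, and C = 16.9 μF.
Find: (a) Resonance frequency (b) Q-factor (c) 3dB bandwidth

Step 1 — Resonance condition Im(Z)=0 gives ω₀ = 1/√(LC).
Step 2 — ω₀ = 1/√(0.002·1.69e-05) = 5439 rad/s.
Step 3 — f₀ = ω₀/(2π) = 865.7 Hz.
Step 4 — Series Q: Q = ω₀L/R = 5439·0.002/58.9 = 0.1847.
Step 5 — 3dB bandwidth: Δω = ω₀/Q = 2.945e+04 rad/s; BW = Δω/(2π) = 4687 Hz.

(a) f₀ = 865.7 Hz  (b) Q = 0.1847  (c) BW = 4687 Hz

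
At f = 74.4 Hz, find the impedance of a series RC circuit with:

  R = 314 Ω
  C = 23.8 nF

Step 1 — Angular frequency: ω = 2π·f = 2π·74.4 = 467.5 rad/s.
Step 2 — Component impedances:
  R: Z = R = 314 Ω
  C: Z = 1/(jωC) = -j/(ω·C) = 0 - j8.988e+04 Ω
Step 3 — Series combination: Z_total = R + C = 314 - j8.988e+04 Ω = 8.988e+04∠-89.8° Ω.

Z = 314 - j8.988e+04 Ω = 8.988e+04∠-89.8° Ω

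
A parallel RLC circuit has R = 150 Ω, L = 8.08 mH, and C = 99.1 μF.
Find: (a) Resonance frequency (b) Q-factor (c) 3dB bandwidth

Step 1 — Resonance: ω₀ = 1/√(LC) = 1/√(0.00808·9.91e-05) = 1118 rad/s.
Step 2 — f₀ = ω₀/(2π) = 177.9 Hz.
Step 3 — Parallel Q: Q = R/(ω₀L) = 150/(1118·0.00808) = 16.61.
Step 4 — Bandwidth: Δω = ω₀/Q = 67.27 rad/s; BW = Δω/(2π) = 10.71 Hz.

(a) f₀ = 177.9 Hz  (b) Q = 16.61  (c) BW = 10.71 Hz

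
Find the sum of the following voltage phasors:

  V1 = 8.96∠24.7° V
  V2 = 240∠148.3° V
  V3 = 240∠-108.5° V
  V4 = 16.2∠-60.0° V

Step 1 — Convert each phasor to rectangular form:
  V1 = 8.96·(cos(24.7°) + j·sin(24.7°)) = 8.14 + j3.744 V
  V2 = 240·(cos(148.3°) + j·sin(148.3°)) = -204.2 + j126.1 V
  V3 = 240·(cos(-108.5°) + j·sin(-108.5°)) = -76.15 - j227.6 V
  V4 = 16.2·(cos(-60.0°) + j·sin(-60.0°)) = 8.1 - j14.03 V
Step 2 — Sum components: V_total = -264.1 - j111.8 V.
Step 3 — Convert to polar: |V_total| = 286.8 V, ∠V_total = -157.1°.

V_total = 286.8∠-157.1° V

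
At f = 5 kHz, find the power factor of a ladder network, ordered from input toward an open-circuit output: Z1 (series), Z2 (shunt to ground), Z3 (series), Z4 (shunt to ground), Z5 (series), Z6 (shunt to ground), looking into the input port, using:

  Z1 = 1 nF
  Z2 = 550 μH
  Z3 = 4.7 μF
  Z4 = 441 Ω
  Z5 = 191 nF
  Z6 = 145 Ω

Step 1 — Angular frequency: ω = 2π·f = 2π·5000 = 3.142e+04 rad/s.
Step 2 — Component impedances:
  Z1: Z = 1/(jωC) = -j/(ω·C) = 0 - j3.183e+04 Ω
  Z2: Z = jωL = j·3.142e+04·0.00055 = 0 + j17.28 Ω
  Z3: Z = 1/(jωC) = -j/(ω·C) = 0 - j6.773 Ω
  Z4: Z = R = 441 Ω
  Z5: Z = 1/(jωC) = -j/(ω·C) = 0 - j166.7 Ω
  Z6: Z = R = 145 Ω
Step 3 — Ladder network (open output): work backward from the far end, alternating series and parallel combinations. Z_in = 1.677 - j3.181e+04 Ω = 3.181e+04∠-90.0° Ω.
Step 4 — Power factor: PF = cos(φ) = Re(Z)/|Z| = 1.677/3.181e+04 = 5.272e-05.
Step 5 — Type: Im(Z) = -3.181e+04 ⇒ leading (phase φ = -90.0°).

PF = 5.272e-05 (leading, φ = -90.0°)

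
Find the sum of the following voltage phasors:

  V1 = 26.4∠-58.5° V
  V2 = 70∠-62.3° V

Step 1 — Convert each phasor to rectangular form:
  V1 = 26.4·(cos(-58.5°) + j·sin(-58.5°)) = 13.79 - j22.51 V
  V2 = 70·(cos(-62.3°) + j·sin(-62.3°)) = 32.54 - j61.98 V
Step 2 — Sum components: V_total = 46.33 - j84.49 V.
Step 3 — Convert to polar: |V_total| = 96.36 V, ∠V_total = -61.3°.

V_total = 96.36∠-61.3° V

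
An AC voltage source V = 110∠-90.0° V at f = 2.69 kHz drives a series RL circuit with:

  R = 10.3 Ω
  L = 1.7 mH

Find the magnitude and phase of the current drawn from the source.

Step 1 — Angular frequency: ω = 2π·f = 2π·2690 = 1.69e+04 rad/s.
Step 2 — Component impedances:
  R: Z = R = 10.3 Ω
  L: Z = jωL = j·1.69e+04·0.0017 = 0 + j28.73 Ω
Step 3 — Series combination: Z_total = R + L = 10.3 + j28.73 Ω = 30.52∠70.3° Ω.
Step 4 — Source phasor: V = 110∠-90.0° V = 0 - j110 V.
Step 5 — Ohm's law: I = V / Z_total = (0 - j110) / (10.3 + j28.73) = -3.392 - j1.216 A.
Step 6 — Convert to polar: |I| = 3.604 A, ∠I = -160.3°.

I = 3.604∠-160.3° A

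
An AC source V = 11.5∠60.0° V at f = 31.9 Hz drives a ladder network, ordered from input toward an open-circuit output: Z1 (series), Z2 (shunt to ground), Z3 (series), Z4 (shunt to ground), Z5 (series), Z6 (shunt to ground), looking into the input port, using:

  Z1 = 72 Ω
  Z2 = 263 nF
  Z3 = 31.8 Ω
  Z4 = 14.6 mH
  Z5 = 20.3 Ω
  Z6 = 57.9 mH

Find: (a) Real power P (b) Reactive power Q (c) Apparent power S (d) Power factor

Step 1 — Angular frequency: ω = 2π·f = 2π·31.9 = 200.4 rad/s.
Step 2 — Component impedances:
  Z1: Z = R = 72 Ω
  Z2: Z = 1/(jωC) = -j/(ω·C) = 0 - j1.897e+04 Ω
  Z3: Z = R = 31.8 Ω
  Z4: Z = jωL = j·200.4·0.0146 = 0 + j2.926 Ω
  Z5: Z = R = 20.3 Ω
  Z6: Z = jωL = j·200.4·0.0579 = 0 + j11.61 Ω
Step 3 — Ladder network (open output): work backward from the far end, alternating series and parallel combinations. Z_in = 104.1 + j2.673 Ω = 104.1∠1.5° Ω.
Step 4 — Source phasor: V = 11.5∠60.0° V = 5.75 + j9.959 V.
Step 5 — Current: I = V / Z = 0.05766 + j0.0942 A = 0.1104∠58.5° A.
Step 6 — Complex power: S = V·I* = 1.27 + j0.0326 VA.
Step 7 — Real power: P = Re(S) = 1.27 W.
Step 8 — Reactive power: Q = Im(S) = 0.0326 VAR.
Step 9 — Apparent power: |S| = 1.27 VA.
Step 10 — Power factor: PF = P/|S| = 0.9997 (lagging).

(a) P = 1.27 W  (b) Q = 0.0326 VAR  (c) S = 1.27 VA  (d) PF = 0.9997 (lagging)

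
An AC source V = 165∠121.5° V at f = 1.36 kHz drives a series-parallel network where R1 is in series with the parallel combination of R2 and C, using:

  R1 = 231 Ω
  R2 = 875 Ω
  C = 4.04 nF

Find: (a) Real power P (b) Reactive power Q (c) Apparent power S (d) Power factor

Step 1 — Angular frequency: ω = 2π·f = 2π·1360 = 8545 rad/s.
Step 2 — Component impedances:
  R1: Z = R = 231 Ω
  R2: Z = R = 875 Ω
  C: Z = 1/(jωC) = -j/(ω·C) = 0 - j2.897e+04 Ω
Step 3 — Parallel branch: R2 || C = 1/(1/R2 + 1/C) = 874.2 - j26.41 Ω.
Step 4 — Series with R1: Z_total = R1 + (R2 || C) = 1105 - j26.41 Ω = 1106∠-1.4° Ω.
Step 5 — Source phasor: V = 165∠121.5° V = -86.21 + j140.7 V.
Step 6 — Current: I = V / Z = -0.081 + j0.1254 A = 0.1493∠122.9° A.
Step 7 — Complex power: S = V·I* = 24.62 - j0.5882 VA.
Step 8 — Real power: P = Re(S) = 24.62 W.
Step 9 — Reactive power: Q = Im(S) = -0.5882 VAR.
Step 10 — Apparent power: |S| = 24.63 VA.
Step 11 — Power factor: PF = P/|S| = 0.9997 (leading).

(a) P = 24.62 W  (b) Q = -0.5882 VAR  (c) S = 24.63 VA  (d) PF = 0.9997 (leading)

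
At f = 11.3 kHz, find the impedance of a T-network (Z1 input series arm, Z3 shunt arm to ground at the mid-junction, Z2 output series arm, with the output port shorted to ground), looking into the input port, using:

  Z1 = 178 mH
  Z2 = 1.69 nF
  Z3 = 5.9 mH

Step 1 — Angular frequency: ω = 2π·f = 2π·1.13e+04 = 7.1e+04 rad/s.
Step 2 — Component impedances:
  Z1: Z = jωL = j·7.1e+04·0.178 = 0 + j1.264e+04 Ω
  Z2: Z = 1/(jωC) = -j/(ω·C) = 0 - j8334 Ω
  Z3: Z = jωL = j·7.1e+04·0.0059 = 0 + j418.9 Ω
Step 3 — With the output port shorted to ground, the output series arm Z2 runs from the junction to ground; the shunt arm Z3 also runs from the junction to ground. They appear in parallel: Z3 || Z2 = 0 + j441.1 Ω.
Step 4 — Series with input arm Z1: Z_in = Z1 + (Z3 || Z2) = 0 + j1.308e+04 Ω = 1.308e+04∠90.0° Ω.

Z = 0 + j1.308e+04 Ω = 1.308e+04∠90.0° Ω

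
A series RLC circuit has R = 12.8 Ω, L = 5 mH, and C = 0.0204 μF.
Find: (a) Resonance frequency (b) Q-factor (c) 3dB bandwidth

Step 1 — Resonance: ω₀ = 1/√(LC) = 1/√(0.005·2.04e-08) = 9.901e+04 rad/s.
Step 2 — f₀ = ω₀/(2π) = 1.576e+04 Hz.
Step 3 — Series Q: Q = ω₀L/R = 9.901e+04·0.005/12.8 = 38.68.
Step 4 — Bandwidth: Δω = ω₀/Q = 2560 rad/s; BW = Δω/(2π) = 407.4 Hz.

(a) f₀ = 1.576e+04 Hz  (b) Q = 38.68  (c) BW = 407.4 Hz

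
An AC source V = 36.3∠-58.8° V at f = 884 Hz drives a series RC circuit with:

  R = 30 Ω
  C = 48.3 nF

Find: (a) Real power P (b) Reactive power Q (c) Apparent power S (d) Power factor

Step 1 — Angular frequency: ω = 2π·f = 2π·884 = 5554 rad/s.
Step 2 — Component impedances:
  R: Z = R = 30 Ω
  C: Z = 1/(jωC) = -j/(ω·C) = 0 - j3728 Ω
Step 3 — Series combination: Z_total = R + C = 30 - j3728 Ω = 3728∠-89.5° Ω.
Step 4 — Source phasor: V = 36.3∠-58.8° V = 18.8 - j31.05 V.
Step 5 — Current: I = V / Z = 0.00837 + j0.004977 A = 0.009738∠30.7° A.
Step 6 — Complex power: S = V·I* = 0.002845 - j0.3535 VA.
Step 7 — Real power: P = Re(S) = 0.002845 W.
Step 8 — Reactive power: Q = Im(S) = -0.3535 VAR.
Step 9 — Apparent power: |S| = 0.3535 VA.
Step 10 — Power factor: PF = P/|S| = 0.008048 (leading).

(a) P = 0.002845 W  (b) Q = -0.3535 VAR  (c) S = 0.3535 VA  (d) PF = 0.008048 (leading)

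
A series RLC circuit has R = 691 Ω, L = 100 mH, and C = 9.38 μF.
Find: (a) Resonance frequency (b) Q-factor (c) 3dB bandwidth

Step 1 — Resonance condition Im(Z)=0 gives ω₀ = 1/√(LC).
Step 2 — ω₀ = 1/√(0.1·9.38e-06) = 1033 rad/s.
Step 3 — f₀ = ω₀/(2π) = 164.3 Hz.
Step 4 — Series Q: Q = ω₀L/R = 1033·0.1/691 = 0.1494.
Step 5 — 3dB bandwidth: Δω = ω₀/Q = 6910 rad/s; BW = Δω/(2π) = 1100 Hz.

(a) f₀ = 164.3 Hz  (b) Q = 0.1494  (c) BW = 1100 Hz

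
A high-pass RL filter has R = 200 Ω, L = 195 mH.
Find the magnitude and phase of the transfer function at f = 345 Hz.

Step 1 — Angular frequency: ω = 2π·345 = 2168 rad/s.
Step 2 — Transfer function: H(jω) = jωL/(R + jωL).
Step 3 — Numerator jωL = j·422.7; denominator R + jωL = 200 + j422.7.
Step 4 — H = 0.8171 + j0.3866.
Step 5 — Magnitude: |H| = 0.9039 (-0.9 dB); phase: φ = 25.3°.

|H| = 0.9039 (-0.9 dB), φ = 25.3°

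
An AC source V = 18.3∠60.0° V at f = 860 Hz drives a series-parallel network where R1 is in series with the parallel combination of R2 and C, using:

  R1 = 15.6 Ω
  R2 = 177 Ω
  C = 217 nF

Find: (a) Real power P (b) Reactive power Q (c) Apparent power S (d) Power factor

Step 1 — Angular frequency: ω = 2π·f = 2π·860 = 5404 rad/s.
Step 2 — Component impedances:
  R1: Z = R = 15.6 Ω
  R2: Z = R = 177 Ω
  C: Z = 1/(jωC) = -j/(ω·C) = 0 - j852.8 Ω
Step 3 — Parallel branch: R2 || C = 1/(1/R2 + 1/C) = 169.7 - j35.22 Ω.
Step 4 — Series with R1: Z_total = R1 + (R2 || C) = 185.3 - j35.22 Ω = 188.6∠-10.8° Ω.
Step 5 — Source phasor: V = 18.3∠60.0° V = 9.15 + j15.85 V.
Step 6 — Current: I = V / Z = 0.03197 + j0.09161 A = 0.09703∠70.8° A.
Step 7 — Complex power: S = V·I* = 1.744 - j0.3316 VA.
Step 8 — Real power: P = Re(S) = 1.744 W.
Step 9 — Reactive power: Q = Im(S) = -0.3316 VAR.
Step 10 — Apparent power: |S| = 1.776 VA.
Step 11 — Power factor: PF = P/|S| = 0.9824 (leading).

(a) P = 1.744 W  (b) Q = -0.3316 VAR  (c) S = 1.776 VA  (d) PF = 0.9824 (leading)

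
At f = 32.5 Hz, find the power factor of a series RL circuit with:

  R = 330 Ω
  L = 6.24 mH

Step 1 — Angular frequency: ω = 2π·f = 2π·32.5 = 204.2 rad/s.
Step 2 — Component impedances:
  R: Z = R = 330 Ω
  L: Z = jωL = j·204.2·0.00624 = 0 + j1.274 Ω
Step 3 — Series combination: Z_total = R + L = 330 + j1.274 Ω = 330∠0.2° Ω.
Step 4 — Power factor: PF = cos(φ) = Re(Z)/|Z| = 330/330 = 1.
Step 5 — Type: Im(Z) = 1.274 ⇒ lagging (phase φ = 0.2°).

PF = 1 (lagging, φ = 0.2°)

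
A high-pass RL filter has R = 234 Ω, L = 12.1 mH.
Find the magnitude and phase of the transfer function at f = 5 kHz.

Step 1 — Angular frequency: ω = 2π·5000 = 3.142e+04 rad/s.
Step 2 — Transfer function: H(jω) = jωL/(R + jωL).
Step 3 — Numerator jωL = j·380.1; denominator R + jωL = 234 + j380.1.
Step 4 — H = 0.7252 + j0.4464.
Step 5 — Magnitude: |H| = 0.8516 (-1.4 dB); phase: φ = 31.6°.

|H| = 0.8516 (-1.4 dB), φ = 31.6°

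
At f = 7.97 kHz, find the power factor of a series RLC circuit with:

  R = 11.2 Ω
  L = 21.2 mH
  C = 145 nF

Step 1 — Angular frequency: ω = 2π·f = 2π·7970 = 5.008e+04 rad/s.
Step 2 — Component impedances:
  R: Z = R = 11.2 Ω
  L: Z = jωL = j·5.008e+04·0.0212 = 0 + j1062 Ω
  C: Z = 1/(jωC) = -j/(ω·C) = 0 - j137.7 Ω
Step 3 — Series combination: Z_total = R + L + C = 11.2 + j923.9 Ω = 924∠89.3° Ω.
Step 4 — Power factor: PF = cos(φ) = Re(Z)/|Z| = 11.2/924 = 0.01212.
Step 5 — Type: Im(Z) = 923.9 ⇒ lagging (phase φ = 89.3°).

PF = 0.01212 (lagging, φ = 89.3°)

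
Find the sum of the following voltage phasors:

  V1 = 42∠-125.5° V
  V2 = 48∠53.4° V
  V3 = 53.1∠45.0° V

Step 1 — Convert each phasor to rectangular form:
  V1 = 42·(cos(-125.5°) + j·sin(-125.5°)) = -24.39 - j34.19 V
  V2 = 48·(cos(53.4°) + j·sin(53.4°)) = 28.62 + j38.54 V
  V3 = 53.1·(cos(45.0°) + j·sin(45.0°)) = 37.55 + j37.55 V
Step 2 — Sum components: V_total = 41.78 + j41.89 V.
Step 3 — Convert to polar: |V_total| = 59.16 V, ∠V_total = 45.1°.

V_total = 59.16∠45.1° V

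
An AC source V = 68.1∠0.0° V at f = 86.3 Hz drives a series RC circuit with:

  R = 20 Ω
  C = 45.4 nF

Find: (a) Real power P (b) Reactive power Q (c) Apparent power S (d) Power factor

Step 1 — Angular frequency: ω = 2π·f = 2π·86.3 = 542.2 rad/s.
Step 2 — Component impedances:
  R: Z = R = 20 Ω
  C: Z = 1/(jωC) = -j/(ω·C) = 0 - j4.062e+04 Ω
Step 3 — Series combination: Z_total = R + C = 20 - j4.062e+04 Ω = 4.062e+04∠-90.0° Ω.
Step 4 — Source phasor: V = 68.1∠0.0° V = 68.1 V.
Step 5 — Current: I = V / Z = 8.254e-07 + j0.001676 A = 0.001676∠90.0° A.
Step 6 — Complex power: S = V·I* = 5.621e-05 - j0.1142 VA.
Step 7 — Real power: P = Re(S) = 5.621e-05 W.
Step 8 — Reactive power: Q = Im(S) = -0.1142 VAR.
Step 9 — Apparent power: |S| = 0.1142 VA.
Step 10 — Power factor: PF = P/|S| = 0.0004924 (leading).

(a) P = 5.621e-05 W  (b) Q = -0.1142 VAR  (c) S = 0.1142 VA  (d) PF = 0.0004924 (leading)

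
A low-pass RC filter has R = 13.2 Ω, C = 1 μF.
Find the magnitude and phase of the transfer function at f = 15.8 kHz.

Step 1 — Angular frequency: ω = 2π·1.58e+04 = 9.927e+04 rad/s.
Step 2 — Transfer function: H(jω) = 1/(1 + jωRC).
Step 3 — Denominator: 1 + jωRC = 1 + j·9.927e+04·13.2·1e-06 = 1 + j1.31.
Step 4 — H = 0.368 - j0.4823.
Step 5 — Magnitude: |H| = 0.6067 (-4.3 dB); phase: φ = -52.7°.

|H| = 0.6067 (-4.3 dB), φ = -52.7°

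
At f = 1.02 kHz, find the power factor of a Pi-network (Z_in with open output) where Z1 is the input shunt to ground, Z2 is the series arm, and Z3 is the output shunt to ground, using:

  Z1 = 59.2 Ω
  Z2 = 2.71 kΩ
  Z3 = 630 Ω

Step 1 — Angular frequency: ω = 2π·f = 2π·1020 = 6409 rad/s.
Step 2 — Component impedances:
  Z1: Z = R = 59.2 Ω
  Z2: Z = R = 2710 Ω
  Z3: Z = R = 630 Ω
Step 3 — With open output, the series arm Z2 and the output shunt Z3 appear in series to ground: Z2 + Z3 = 3340 Ω.
Step 4 — Parallel with input shunt Z1: Z_in = Z1 || (Z2 + Z3) = 58.17 Ω = 58.17∠0.0° Ω.
Step 5 — Power factor: PF = cos(φ) = Re(Z)/|Z| = 58.17/58.17 = 1.
Step 6 — Type: Im(Z) = 0 ⇒ unity (phase φ = 0.0°).

PF = 1 (unity, φ = 0.0°)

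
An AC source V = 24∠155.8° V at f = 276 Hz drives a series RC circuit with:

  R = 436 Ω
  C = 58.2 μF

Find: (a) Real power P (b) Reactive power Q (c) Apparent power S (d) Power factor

Step 1 — Angular frequency: ω = 2π·f = 2π·276 = 1734 rad/s.
Step 2 — Component impedances:
  R: Z = R = 436 Ω
  C: Z = 1/(jωC) = -j/(ω·C) = 0 - j9.908 Ω
Step 3 — Series combination: Z_total = R + C = 436 - j9.908 Ω = 436.1∠-1.3° Ω.
Step 4 — Source phasor: V = 24∠155.8° V = -21.89 + j9.838 V.
Step 5 — Current: I = V / Z = -0.0507 + j0.02141 A = 0.05503∠157.1° A.
Step 6 — Complex power: S = V·I* = 1.32 - j0.03001 VA.
Step 7 — Real power: P = Re(S) = 1.32 W.
Step 8 — Reactive power: Q = Im(S) = -0.03001 VAR.
Step 9 — Apparent power: |S| = 1.321 VA.
Step 10 — Power factor: PF = P/|S| = 0.9997 (leading).

(a) P = 1.32 W  (b) Q = -0.03001 VAR  (c) S = 1.321 VA  (d) PF = 0.9997 (leading)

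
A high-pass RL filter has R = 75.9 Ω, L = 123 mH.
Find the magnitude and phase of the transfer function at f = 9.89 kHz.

Step 1 — Angular frequency: ω = 2π·9890 = 6.214e+04 rad/s.
Step 2 — Transfer function: H(jω) = jωL/(R + jωL).
Step 3 — Numerator jωL = j·7643; denominator R + jωL = 75.9 + j7643.
Step 4 — H = 0.9999 + j0.009929.
Step 5 — Magnitude: |H| = 1 (-0.0 dB); phase: φ = 0.6°.

|H| = 1 (-0.0 dB), φ = 0.6°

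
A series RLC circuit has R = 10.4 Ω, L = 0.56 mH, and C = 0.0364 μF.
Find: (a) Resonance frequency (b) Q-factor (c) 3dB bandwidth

Step 1 — Resonance: ω₀ = 1/√(LC) = 1/√(0.00056·3.64e-08) = 2.215e+05 rad/s.
Step 2 — f₀ = ω₀/(2π) = 3.525e+04 Hz.
Step 3 — Series Q: Q = ω₀L/R = 2.215e+05·0.00056/10.4 = 11.93.
Step 4 — Bandwidth: Δω = ω₀/Q = 1.857e+04 rad/s; BW = Δω/(2π) = 2956 Hz.

(a) f₀ = 3.525e+04 Hz  (b) Q = 11.93  (c) BW = 2956 Hz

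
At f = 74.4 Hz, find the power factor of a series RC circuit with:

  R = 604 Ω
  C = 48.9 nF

Step 1 — Angular frequency: ω = 2π·f = 2π·74.4 = 467.5 rad/s.
Step 2 — Component impedances:
  R: Z = R = 604 Ω
  C: Z = 1/(jωC) = -j/(ω·C) = 0 - j4.375e+04 Ω
Step 3 — Series combination: Z_total = R + C = 604 - j4.375e+04 Ω = 4.375e+04∠-89.2° Ω.
Step 4 — Power factor: PF = cos(φ) = Re(Z)/|Z| = 604/4.375e+04 = 0.01381.
Step 5 — Type: Im(Z) = -4.375e+04 ⇒ leading (phase φ = -89.2°).

PF = 0.01381 (leading, φ = -89.2°)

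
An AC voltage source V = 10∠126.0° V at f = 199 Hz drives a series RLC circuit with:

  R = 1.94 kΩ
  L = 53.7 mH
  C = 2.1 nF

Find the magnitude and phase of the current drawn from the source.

Step 1 — Angular frequency: ω = 2π·f = 2π·199 = 1250 rad/s.
Step 2 — Component impedances:
  R: Z = R = 1940 Ω
  L: Z = jωL = j·1250·0.0537 = 0 + j67.14 Ω
  C: Z = 1/(jωC) = -j/(ω·C) = 0 - j3.808e+05 Ω
Step 3 — Series combination: Z_total = R + L + C = 1940 - j3.808e+05 Ω = 3.808e+05∠-89.7° Ω.
Step 4 — Source phasor: V = 10∠126.0° V = -5.878 + j8.09 V.
Step 5 — Ohm's law: I = V / Z_total = (-5.878 + j8.09) / (1940 - j3.808e+05) = -2.132e-05 - j1.533e-05 A.
Step 6 — Convert to polar: |I| = 2.626e-05 A, ∠I = -144.3°.

I = 2.626e-05∠-144.3° A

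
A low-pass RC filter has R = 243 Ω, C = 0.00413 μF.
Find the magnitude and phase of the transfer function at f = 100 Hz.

Step 1 — Angular frequency: ω = 2π·100 = 628.3 rad/s.
Step 2 — Transfer function: H(jω) = 1/(1 + jωRC).
Step 3 — Denominator: 1 + jωRC = 1 + j·628.3·243·4.13e-09 = 1 + j0.0006306.
Step 4 — H = 1 - j0.0006306.
Step 5 — Magnitude: |H| = 1 (-0.0 dB); phase: φ = -0.0°.

|H| = 1 (-0.0 dB), φ = -0.0°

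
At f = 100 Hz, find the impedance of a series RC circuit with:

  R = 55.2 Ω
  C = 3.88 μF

Step 1 — Angular frequency: ω = 2π·f = 2π·100 = 628.3 rad/s.
Step 2 — Component impedances:
  R: Z = R = 55.2 Ω
  C: Z = 1/(jωC) = -j/(ω·C) = 0 - j410.2 Ω
Step 3 — Series combination: Z_total = R + C = 55.2 - j410.2 Ω = 413.9∠-82.3° Ω.

Z = 55.2 - j410.2 Ω = 413.9∠-82.3° Ω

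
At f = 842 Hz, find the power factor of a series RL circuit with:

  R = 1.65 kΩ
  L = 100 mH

Step 1 — Angular frequency: ω = 2π·f = 2π·842 = 5290 rad/s.
Step 2 — Component impedances:
  R: Z = R = 1650 Ω
  L: Z = jωL = j·5290·0.1 = 0 + j529 Ω
Step 3 — Series combination: Z_total = R + L = 1650 + j529 Ω = 1733∠17.8° Ω.
Step 4 — Power factor: PF = cos(φ) = Re(Z)/|Z| = 1650/1732.74 = 0.9522.
Step 5 — Type: Im(Z) = 529 ⇒ lagging (phase φ = 17.8°).

PF = 0.9522 (lagging, φ = 17.8°)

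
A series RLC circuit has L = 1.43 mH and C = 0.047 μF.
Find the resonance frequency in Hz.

Step 1 — Resonance condition Im(Z)=0 gives ω₀ = 1/√(LC).
Step 2 — ω₀ = 1/√(0.00143·4.7e-08) = 1.22e+05 rad/s.
Step 3 — f₀ = ω₀/(2π) = 1.941e+04 Hz.

f₀ = 1.941e+04 Hz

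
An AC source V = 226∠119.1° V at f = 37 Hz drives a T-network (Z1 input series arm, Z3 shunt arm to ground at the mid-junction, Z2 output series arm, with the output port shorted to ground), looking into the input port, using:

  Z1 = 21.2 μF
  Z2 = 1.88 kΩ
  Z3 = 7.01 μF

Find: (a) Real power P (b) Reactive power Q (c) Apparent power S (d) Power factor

Step 1 — Angular frequency: ω = 2π·f = 2π·37 = 232.5 rad/s.
Step 2 — Component impedances:
  Z1: Z = 1/(jωC) = -j/(ω·C) = 0 - j202.9 Ω
  Z2: Z = R = 1880 Ω
  Z3: Z = 1/(jωC) = -j/(ω·C) = 0 - j613.6 Ω
Step 3 — With the output port shorted to ground, the output series arm Z2 runs from the junction to ground; the shunt arm Z3 also runs from the junction to ground. They appear in parallel: Z3 || Z2 = 181 - j554.5 Ω.
Step 4 — Series with input arm Z1: Z_in = Z1 + (Z3 || Z2) = 181 - j757.4 Ω = 778.8∠-76.6° Ω.
Step 5 — Source phasor: V = 226∠119.1° V = -109.9 + j197.5 V.
Step 6 — Current: I = V / Z = -0.2794 - j0.07834 A = 0.2902∠-164.3° A.
Step 7 — Complex power: S = V·I* = 15.24 - j63.79 VA.
Step 8 — Real power: P = Re(S) = 15.24 W.
Step 9 — Reactive power: Q = Im(S) = -63.79 VAR.
Step 10 — Apparent power: |S| = 65.59 VA.
Step 11 — Power factor: PF = P/|S| = 0.2324 (leading).

(a) P = 15.24 W  (b) Q = -63.79 VAR  (c) S = 65.59 VA  (d) PF = 0.2324 (leading)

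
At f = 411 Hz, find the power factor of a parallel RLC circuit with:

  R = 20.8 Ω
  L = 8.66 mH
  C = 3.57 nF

Step 1 — Angular frequency: ω = 2π·f = 2π·411 = 2582 rad/s.
Step 2 — Component impedances:
  R: Z = R = 20.8 Ω
  L: Z = jωL = j·2582·0.00866 = 0 + j22.36 Ω
  C: Z = 1/(jωC) = -j/(ω·C) = 0 - j1.085e+05 Ω
Step 3 — Parallel combination: 1/Z_total = 1/R + 1/L + 1/C; Z_total = 11.15 + j10.37 Ω = 15.23∠42.9° Ω.
Step 4 — Power factor: PF = cos(φ) = Re(Z)/|Z| = 11.155/15.232 = 0.7323.
Step 5 — Type: Im(Z) = 10.37 ⇒ lagging (phase φ = 42.9°).

PF = 0.7323 (lagging, φ = 42.9°)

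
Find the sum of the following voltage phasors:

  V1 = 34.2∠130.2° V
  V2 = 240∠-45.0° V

Step 1 — Convert each phasor to rectangular form:
  V1 = 34.2·(cos(130.2°) + j·sin(130.2°)) = -22.07 + j26.12 V
  V2 = 240·(cos(-45.0°) + j·sin(-45.0°)) = 169.7 - j169.7 V
Step 2 — Sum components: V_total = 147.6 - j143.6 V.
Step 3 — Convert to polar: |V_total| = 205.9 V, ∠V_total = -44.2°.

V_total = 205.9∠-44.2° V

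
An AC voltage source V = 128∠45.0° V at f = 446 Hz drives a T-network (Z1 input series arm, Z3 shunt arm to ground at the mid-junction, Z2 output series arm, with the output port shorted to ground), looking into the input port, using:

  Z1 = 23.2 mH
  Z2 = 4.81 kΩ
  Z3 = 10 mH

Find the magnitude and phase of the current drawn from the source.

Step 1 — Angular frequency: ω = 2π·f = 2π·446 = 2802 rad/s.
Step 2 — Component impedances:
  Z1: Z = jωL = j·2802·0.0232 = 0 + j65.01 Ω
  Z2: Z = R = 4810 Ω
  Z3: Z = jωL = j·2802·0.01 = 0 + j28.02 Ω
Step 3 — With the output port shorted to ground, the output series arm Z2 runs from the junction to ground; the shunt arm Z3 also runs from the junction to ground. They appear in parallel: Z3 || Z2 = 0.1633 + j28.02 Ω.
Step 4 — Series with input arm Z1: Z_in = Z1 + (Z3 || Z2) = 0.1633 + j93.04 Ω = 93.04∠89.9° Ω.
Step 5 — Source phasor: V = 128∠45.0° V = 90.51 + j90.51 V.
Step 6 — Ohm's law: I = V / Z_total = (90.51 + j90.51) / (0.1633 + j93.04) = 0.9746 - j0.9711 A.
Step 7 — Convert to polar: |I| = 1.376 A, ∠I = -44.9°.

I = 1.376∠-44.9° A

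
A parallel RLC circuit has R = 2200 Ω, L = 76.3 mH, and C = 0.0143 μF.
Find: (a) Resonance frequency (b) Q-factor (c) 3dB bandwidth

Step 1 — Resonance: ω₀ = 1/√(LC) = 1/√(0.0763·1.43e-08) = 3.027e+04 rad/s.
Step 2 — f₀ = ω₀/(2π) = 4818 Hz.
Step 3 — Parallel Q: Q = R/(ω₀L) = 2200/(3.027e+04·0.0763) = 0.9524.
Step 4 — Bandwidth: Δω = ω₀/Q = 3.179e+04 rad/s; BW = Δω/(2π) = 5059 Hz.

(a) f₀ = 4818 Hz  (b) Q = 0.9524  (c) BW = 5059 Hz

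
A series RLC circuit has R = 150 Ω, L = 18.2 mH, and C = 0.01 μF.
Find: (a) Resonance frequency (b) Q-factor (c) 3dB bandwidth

Step 1 — Resonance condition Im(Z)=0 gives ω₀ = 1/√(LC).
Step 2 — ω₀ = 1/√(0.0182·1e-08) = 7.412e+04 rad/s.
Step 3 — f₀ = ω₀/(2π) = 1.18e+04 Hz.
Step 4 — Series Q: Q = ω₀L/R = 7.412e+04·0.0182/150 = 8.994.
Step 5 — 3dB bandwidth: Δω = ω₀/Q = 8242 rad/s; BW = Δω/(2π) = 1312 Hz.

(a) f₀ = 1.18e+04 Hz  (b) Q = 8.994  (c) BW = 1312 Hz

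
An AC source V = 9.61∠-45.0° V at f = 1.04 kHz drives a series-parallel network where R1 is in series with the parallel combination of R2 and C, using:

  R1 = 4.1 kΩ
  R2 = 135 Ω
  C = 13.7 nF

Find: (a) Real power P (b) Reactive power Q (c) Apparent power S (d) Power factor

Step 1 — Angular frequency: ω = 2π·f = 2π·1040 = 6535 rad/s.
Step 2 — Component impedances:
  R1: Z = R = 4100 Ω
  R2: Z = R = 135 Ω
  C: Z = 1/(jωC) = -j/(ω·C) = 0 - j1.117e+04 Ω
Step 3 — Parallel branch: R2 || C = 1/(1/R2 + 1/C) = 135 - j1.631 Ω.
Step 4 — Series with R1: Z_total = R1 + (R2 || C) = 4235 - j1.631 Ω = 4235∠-0.0° Ω.
Step 5 — Source phasor: V = 9.61∠-45.0° V = 6.795 - j6.795 V.
Step 6 — Current: I = V / Z = 0.001605 - j0.001604 A = 0.002269∠-45.0° A.
Step 7 — Complex power: S = V·I* = 0.02181 - j8.4e-06 VA.
Step 8 — Real power: P = Re(S) = 0.02181 W.
Step 9 — Reactive power: Q = Im(S) = -8.4e-06 VAR.
Step 10 — Apparent power: |S| = 0.02181 VA.
Step 11 — Power factor: PF = P/|S| = 1 (leading).

(a) P = 0.02181 W  (b) Q = -8.4e-06 VAR  (c) S = 0.02181 VA  (d) PF = 1 (leading)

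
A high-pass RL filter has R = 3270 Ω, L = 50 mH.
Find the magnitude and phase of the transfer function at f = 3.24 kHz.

Step 1 — Angular frequency: ω = 2π·3240 = 2.036e+04 rad/s.
Step 2 — Transfer function: H(jω) = jωL/(R + jωL).
Step 3 — Numerator jωL = j·1018; denominator R + jωL = 3270 + j1018.
Step 4 — H = 0.08833 + j0.2838.
Step 5 — Magnitude: |H| = 0.2972 (-10.5 dB); phase: φ = 72.7°.

|H| = 0.2972 (-10.5 dB), φ = 72.7°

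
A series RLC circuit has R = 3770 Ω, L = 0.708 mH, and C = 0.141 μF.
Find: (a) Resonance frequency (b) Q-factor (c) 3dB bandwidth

Step 1 — Resonance condition Im(Z)=0 gives ω₀ = 1/√(LC).
Step 2 — ω₀ = 1/√(0.000708·1.41e-07) = 1.001e+05 rad/s.
Step 3 — f₀ = ω₀/(2π) = 1.593e+04 Hz.
Step 4 — Series Q: Q = ω₀L/R = 1.001e+05·0.000708/3770 = 0.0188.
Step 5 — 3dB bandwidth: Δω = ω₀/Q = 5.325e+06 rad/s; BW = Δω/(2π) = 8.475e+05 Hz.

(a) f₀ = 1.593e+04 Hz  (b) Q = 0.0188  (c) BW = 8.475e+05 Hz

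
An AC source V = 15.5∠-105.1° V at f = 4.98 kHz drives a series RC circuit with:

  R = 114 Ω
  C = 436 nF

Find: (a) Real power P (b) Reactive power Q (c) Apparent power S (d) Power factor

Step 1 — Angular frequency: ω = 2π·f = 2π·4980 = 3.129e+04 rad/s.
Step 2 — Component impedances:
  R: Z = R = 114 Ω
  C: Z = 1/(jωC) = -j/(ω·C) = 0 - j73.3 Ω
Step 3 — Series combination: Z_total = R + C = 114 - j73.3 Ω = 135.5∠-32.7° Ω.
Step 4 — Source phasor: V = 15.5∠-105.1° V = -4.038 - j14.96 V.
Step 5 — Current: I = V / Z = 0.03466 - j0.109 A = 0.1144∠-72.4° A.
Step 6 — Complex power: S = V·I* = 1.491 - j0.9587 VA.
Step 7 — Real power: P = Re(S) = 1.491 W.
Step 8 — Reactive power: Q = Im(S) = -0.9587 VAR.
Step 9 — Apparent power: |S| = 1.773 VA.
Step 10 — Power factor: PF = P/|S| = 0.8411 (leading).

(a) P = 1.491 W  (b) Q = -0.9587 VAR  (c) S = 1.773 VA  (d) PF = 0.8411 (leading)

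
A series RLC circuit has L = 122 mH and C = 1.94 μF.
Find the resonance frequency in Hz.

Step 1 — Resonance condition Im(Z)=0 gives ω₀ = 1/√(LC).
Step 2 — ω₀ = 1/√(0.122·1.94e-06) = 2056 rad/s.
Step 3 — f₀ = ω₀/(2π) = 327.1 Hz.

f₀ = 327.1 Hz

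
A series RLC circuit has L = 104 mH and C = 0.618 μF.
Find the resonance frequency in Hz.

Step 1 — Resonance condition Im(Z)=0 gives ω₀ = 1/√(LC).
Step 2 — ω₀ = 1/√(0.104·6.18e-07) = 3944 rad/s.
Step 3 — f₀ = ω₀/(2π) = 627.8 Hz.

f₀ = 627.8 Hz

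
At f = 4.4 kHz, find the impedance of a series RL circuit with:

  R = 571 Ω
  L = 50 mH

Step 1 — Angular frequency: ω = 2π·f = 2π·4400 = 2.765e+04 rad/s.
Step 2 — Component impedances:
  R: Z = R = 571 Ω
  L: Z = jωL = j·2.765e+04·0.05 = 0 + j1382 Ω
Step 3 — Series combination: Z_total = R + L = 571 + j1382 Ω = 1496∠67.6° Ω.

Z = 571 + j1382 Ω = 1496∠67.6° Ω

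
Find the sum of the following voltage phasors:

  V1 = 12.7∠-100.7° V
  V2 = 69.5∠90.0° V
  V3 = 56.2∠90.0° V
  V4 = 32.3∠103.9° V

Step 1 — Convert each phasor to rectangular form:
  V1 = 12.7·(cos(-100.7°) + j·sin(-100.7°)) = -2.358 - j12.48 V
  V2 = 69.5·(cos(90.0°) + j·sin(90.0°)) = 0 + j69.5 V
  V3 = 56.2·(cos(90.0°) + j·sin(90.0°)) = 0 + j56.2 V
  V4 = 32.3·(cos(103.9°) + j·sin(103.9°)) = -7.759 + j31.35 V
Step 2 — Sum components: V_total = -10.12 + j144.6 V.
Step 3 — Convert to polar: |V_total| = 144.9 V, ∠V_total = 94.0°.

V_total = 144.9∠94.0° V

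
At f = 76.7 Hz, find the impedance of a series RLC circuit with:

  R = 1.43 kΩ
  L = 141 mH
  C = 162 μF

Step 1 — Angular frequency: ω = 2π·f = 2π·76.7 = 481.9 rad/s.
Step 2 — Component impedances:
  R: Z = R = 1430 Ω
  L: Z = jωL = j·481.9·0.141 = 0 + j67.95 Ω
  C: Z = 1/(jωC) = -j/(ω·C) = 0 - j12.81 Ω
Step 3 — Series combination: Z_total = R + L + C = 1430 + j55.14 Ω = 1431∠2.2° Ω.

Z = 1430 + j55.14 Ω = 1431∠2.2° Ω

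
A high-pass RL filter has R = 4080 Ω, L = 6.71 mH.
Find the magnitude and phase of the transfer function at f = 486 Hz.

Step 1 — Angular frequency: ω = 2π·486 = 3054 rad/s.
Step 2 — Transfer function: H(jω) = jωL/(R + jωL).
Step 3 — Numerator jωL = j·20.49; denominator R + jωL = 4080 + j20.49.
Step 4 — H = 2.522e-05 + j0.005022.
Step 5 — Magnitude: |H| = 0.005022 (-46.0 dB); phase: φ = 89.7°.

|H| = 0.005022 (-46.0 dB), φ = 89.7°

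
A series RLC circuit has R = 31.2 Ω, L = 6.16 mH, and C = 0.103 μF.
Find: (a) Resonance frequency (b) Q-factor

Step 1 — Resonance condition Im(Z)=0 gives ω₀ = 1/√(LC).
Step 2 — ω₀ = 1/√(0.00616·1.03e-07) = 3.97e+04 rad/s.
Step 3 — f₀ = ω₀/(2π) = 6318 Hz.
Step 4 — Series Q: Q = ω₀L/R = 3.97e+04·0.00616/31.2 = 7.838.

(a) f₀ = 6318 Hz  (b) Q = 7.838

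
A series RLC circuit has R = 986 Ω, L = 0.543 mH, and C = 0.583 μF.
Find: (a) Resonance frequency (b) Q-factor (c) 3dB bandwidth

Step 1 — Resonance: ω₀ = 1/√(LC) = 1/√(0.000543·5.83e-07) = 5.62e+04 rad/s.
Step 2 — f₀ = ω₀/(2π) = 8945 Hz.
Step 3 — Series Q: Q = ω₀L/R = 5.62e+04·0.000543/986 = 0.03095.
Step 4 — Bandwidth: Δω = ω₀/Q = 1.816e+06 rad/s; BW = Δω/(2π) = 2.89e+05 Hz.

(a) f₀ = 8945 Hz  (b) Q = 0.03095  (c) BW = 2.89e+05 Hz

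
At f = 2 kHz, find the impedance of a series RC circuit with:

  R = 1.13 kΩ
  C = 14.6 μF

Step 1 — Angular frequency: ω = 2π·f = 2π·2000 = 1.257e+04 rad/s.
Step 2 — Component impedances:
  R: Z = R = 1130 Ω
  C: Z = 1/(jωC) = -j/(ω·C) = 0 - j5.451 Ω
Step 3 — Series combination: Z_total = R + C = 1130 - j5.451 Ω = 1130∠-0.3° Ω.

Z = 1130 - j5.451 Ω = 1130∠-0.3° Ω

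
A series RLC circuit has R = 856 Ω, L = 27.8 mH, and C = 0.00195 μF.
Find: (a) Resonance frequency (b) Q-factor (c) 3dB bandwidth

Step 1 — Resonance condition Im(Z)=0 gives ω₀ = 1/√(LC).
Step 2 — ω₀ = 1/√(0.0278·1.95e-09) = 1.358e+05 rad/s.
Step 3 — f₀ = ω₀/(2π) = 2.162e+04 Hz.
Step 4 — Series Q: Q = ω₀L/R = 1.358e+05·0.0278/856 = 4.411.
Step 5 — 3dB bandwidth: Δω = ω₀/Q = 3.079e+04 rad/s; BW = Δω/(2π) = 4901 Hz.

(a) f₀ = 2.162e+04 Hz  (b) Q = 4.411  (c) BW = 4901 Hz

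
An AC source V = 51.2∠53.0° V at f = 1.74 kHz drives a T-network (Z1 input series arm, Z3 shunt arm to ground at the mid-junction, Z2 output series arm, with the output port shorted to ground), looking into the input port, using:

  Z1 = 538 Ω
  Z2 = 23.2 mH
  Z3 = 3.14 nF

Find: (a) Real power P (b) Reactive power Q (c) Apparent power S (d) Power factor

Step 1 — Angular frequency: ω = 2π·f = 2π·1740 = 1.093e+04 rad/s.
Step 2 — Component impedances:
  Z1: Z = R = 538 Ω
  Z2: Z = jωL = j·1.093e+04·0.0232 = 0 + j253.6 Ω
  Z3: Z = 1/(jωC) = -j/(ω·C) = 0 - j2.913e+04 Ω
Step 3 — With the output port shorted to ground, the output series arm Z2 runs from the junction to ground; the shunt arm Z3 also runs from the junction to ground. They appear in parallel: Z3 || Z2 = 0 + j255.9 Ω.
Step 4 — Series with input arm Z1: Z_in = Z1 + (Z3 || Z2) = 538 + j255.9 Ω = 595.7∠25.4° Ω.
Step 5 — Source phasor: V = 51.2∠53.0° V = 30.81 + j40.89 V.
Step 6 — Current: I = V / Z = 0.07619 + j0.03977 A = 0.08594∠27.6° A.
Step 7 — Complex power: S = V·I* = 3.974 + j1.89 VA.
Step 8 — Real power: P = Re(S) = 3.974 W.
Step 9 — Reactive power: Q = Im(S) = 1.89 VAR.
Step 10 — Apparent power: |S| = 4.4 VA.
Step 11 — Power factor: PF = P/|S| = 0.9031 (lagging).

(a) P = 3.974 W  (b) Q = 1.89 VAR  (c) S = 4.4 VA  (d) PF = 0.9031 (lagging)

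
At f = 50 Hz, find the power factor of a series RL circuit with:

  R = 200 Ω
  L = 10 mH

Step 1 — Angular frequency: ω = 2π·f = 2π·50 = 314.2 rad/s.
Step 2 — Component impedances:
  R: Z = R = 200 Ω
  L: Z = jωL = j·314.2·0.01 = 0 + j3.142 Ω
Step 3 — Series combination: Z_total = R + L = 200 + j3.142 Ω = 200∠0.9° Ω.
Step 4 — Power factor: PF = cos(φ) = Re(Z)/|Z| = 200/200.02 = 0.9999.
Step 5 — Type: Im(Z) = 3.142 ⇒ lagging (phase φ = 0.9°).

PF = 0.9999 (lagging, φ = 0.9°)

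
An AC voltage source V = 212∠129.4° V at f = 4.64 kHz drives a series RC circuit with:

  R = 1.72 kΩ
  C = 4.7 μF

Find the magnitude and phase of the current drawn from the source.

Step 1 — Angular frequency: ω = 2π·f = 2π·4640 = 2.915e+04 rad/s.
Step 2 — Component impedances:
  R: Z = R = 1720 Ω
  C: Z = 1/(jωC) = -j/(ω·C) = 0 - j7.298 Ω
Step 3 — Series combination: Z_total = R + C = 1720 - j7.298 Ω = 1720∠-0.2° Ω.
Step 4 — Source phasor: V = 212∠129.4° V = -134.6 + j163.8 V.
Step 5 — Ohm's law: I = V / Z_total = (-134.6 + j163.8) / (1720 - j7.298) = -0.07864 + j0.09491 A.
Step 6 — Convert to polar: |I| = 0.1233 A, ∠I = 129.6°.

I = 0.1233∠129.6° A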